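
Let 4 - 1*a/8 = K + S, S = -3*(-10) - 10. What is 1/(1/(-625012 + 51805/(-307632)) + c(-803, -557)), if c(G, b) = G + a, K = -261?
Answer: 14790287953/17112363137957 ≈ 0.00086430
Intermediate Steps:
S = 20 (S = 30 - 10 = 20)
a = 1960 (a = 32 - 8*(-261 + 20) = 32 - 8*(-241) = 32 + 1928 = 1960)
c(G, b) = 1960 + G (c(G, b) = G + 1960 = 1960 + G)
1/(1/(-625012 + 51805/(-307632)) + c(-803, -557)) = 1/(1/(-625012 + 51805/(-307632)) + (1960 - 803)) = 1/(1/(-625012 + 51805*(-1/307632)) + 1157) = 1/(1/(-625012 - 3985/23664) + 1157) = 1/(1/(-14790287953/23664) + 1157) = 1/(-23664/14790287953 + 1157) = 1/(17112363137957/14790287953) = 14790287953/17112363137957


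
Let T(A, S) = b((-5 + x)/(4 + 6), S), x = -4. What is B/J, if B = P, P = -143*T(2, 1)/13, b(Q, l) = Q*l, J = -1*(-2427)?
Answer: 33/8090 ≈ 0.0040791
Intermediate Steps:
J = 2427
T(A, S) = -9*S/10 (T(A, S) = ((-5 - 4)/(4 + 6))*S = (-9/10)*S = (-9*⅒)*S = -9*S/10)
P = 99/10 (P = -143*(-9/10*1)/13 = -(-1287)/(10*13) = -143*(-9/130) = 99/10 ≈ 9.9000)
B = 99/10 ≈ 9.9000
B/J = (99/10)/2427 = (99/10)*(1/2427) = 33/8090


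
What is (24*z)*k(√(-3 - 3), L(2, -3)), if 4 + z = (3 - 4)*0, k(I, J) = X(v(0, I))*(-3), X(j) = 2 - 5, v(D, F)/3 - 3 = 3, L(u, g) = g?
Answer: -864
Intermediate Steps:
v(D, F) = 18 (v(D, F) = 9 + 3*3 = 9 + 9 = 18)
X(j) = -3
k(I, J) = 9 (k(I, J) = -3*(-3) = 9)
z = -4 (z = -4 + (3 - 4)*0 = -4 - 1*0 = -4 + 0 = -4)
(24*z)*k(√(-3 - 3), L(2, -3)) = (24*(-4))*9 = -96*9 = -864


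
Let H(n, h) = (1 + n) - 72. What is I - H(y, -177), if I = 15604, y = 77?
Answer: 15598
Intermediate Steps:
H(n, h) = -71 + n
I - H(y, -177) = 15604 - (-71 + 77) = 15604 - 1*6 = 15604 - 6 = 15598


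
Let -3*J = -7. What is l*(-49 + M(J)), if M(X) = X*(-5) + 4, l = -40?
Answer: 6800/3 ≈ 2266.7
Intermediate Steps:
J = 7/3 (J = -1/3*(-7) = 7/3 ≈ 2.3333)
M(X) = 4 - 5*X (M(X) = -5*X + 4 = 4 - 5*X)
l*(-49 + M(J)) = -40*(-49 + (4 - 5*7/3)) = -40*(-49 + (4 - 35/3)) = -40*(-49 - 23/3) = -40*(-170/3) = 6800/3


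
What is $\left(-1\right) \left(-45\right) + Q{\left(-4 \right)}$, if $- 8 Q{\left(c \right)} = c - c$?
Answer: $45$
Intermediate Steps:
$Q{\left(c \right)} = 0$ ($Q{\left(c \right)} = - \frac{c - c}{8} = \left(- \frac{1}{8}\right) 0 = 0$)
$\left(-1\right) \left(-45\right) + Q{\left(-4 \right)} = \left(-1\right) \left(-45\right) + 0 = 45 + 0 = 45$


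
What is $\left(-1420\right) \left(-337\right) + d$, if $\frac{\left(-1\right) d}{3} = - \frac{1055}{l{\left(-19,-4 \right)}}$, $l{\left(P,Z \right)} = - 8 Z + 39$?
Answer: $\frac{33979505}{71} \approx 4.7858 \cdot 10^{5}$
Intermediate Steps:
$l{\left(P,Z \right)} = 39 - 8 Z$
$d = \frac{3165}{71}$ ($d = - 3 \left(- \frac{1055}{39 - -32}\right) = - 3 \left(- \frac{1055}{39 + 32}\right) = - 3 \left(- \frac{1055}{71}\right) = - 3 \left(\left(-1055\right) \frac{1}{71}\right) = \left(-3\right) \left(- \frac{1055}{71}\right) = \frac{3165}{71} \approx 44.577$)
$\left(-1420\right) \left(-337\right) + d = \left(-1420\right) \left(-337\right) + \frac{3165}{71} = 478540 + \frac{3165}{71} = \frac{33979505}{71}$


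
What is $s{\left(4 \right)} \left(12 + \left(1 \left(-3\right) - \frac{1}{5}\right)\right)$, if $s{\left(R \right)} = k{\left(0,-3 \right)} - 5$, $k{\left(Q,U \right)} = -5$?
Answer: $-88$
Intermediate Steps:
$s{\left(R \right)} = -10$ ($s{\left(R \right)} = -5 - 5 = -10$)
$s{\left(4 \right)} \left(12 + \left(1 \left(-3\right) - \frac{1}{5}\right)\right) = - 10 \left(12 + \left(1 \left(-3\right) - \frac{1}{5}\right)\right) = - 10 \left(12 - \frac{16}{5}\right) = \left(-10\right) \frac{44}{5} = -88$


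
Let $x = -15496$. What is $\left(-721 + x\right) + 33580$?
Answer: $17363$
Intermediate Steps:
$\left(-721 + x\right) + 33580 = \left(-721 - 15496\right) + 33580 = -16217 + 33580 = 17363$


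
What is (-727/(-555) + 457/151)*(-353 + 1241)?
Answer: 2907296/755 ≈ 3850.7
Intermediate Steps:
(-727/(-555) + 457/151)*(-353 + 1241) = (-727*(-1/555) + 457*(1/151))*888 = (727/555 + 457/151)*888 = (363412/83805)*888 = 2907296/755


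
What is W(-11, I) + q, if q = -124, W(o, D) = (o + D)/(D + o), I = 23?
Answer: -123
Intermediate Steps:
W(o, D) = 1 (W(o, D) = (D + o)/(D + o) = 1)
W(-11, I) + q = 1 - 124 = -123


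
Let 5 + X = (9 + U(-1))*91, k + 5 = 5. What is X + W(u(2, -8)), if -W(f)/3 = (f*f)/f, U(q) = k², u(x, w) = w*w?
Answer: 622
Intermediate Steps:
k = 0 (k = -5 + 5 = 0)
u(x, w) = w²
U(q) = 0 (U(q) = 0² = 0)
W(f) = -3*f (W(f) = -3*f*f/f = -3*f²/f = -3*f)
X = 814 (X = -5 + (9 + 0)*91 = -5 + 9*91 = -5 + 819 = 814)
X + W(u(2, -8)) = 814 - 3*(-8)² = 814 - 3*64 = 814 - 192 = 622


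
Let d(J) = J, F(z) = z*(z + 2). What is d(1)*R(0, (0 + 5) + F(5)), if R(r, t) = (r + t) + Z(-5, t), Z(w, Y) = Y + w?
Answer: 75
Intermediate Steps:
F(z) = z*(2 + z)
R(r, t) = -5 + r + 2*t (R(r, t) = (r + t) + (t - 5) = (r + t) + (-5 + t) = -5 + r + 2*t)
d(1)*R(0, (0 + 5) + F(5)) = 1*(-5 + 0 + 2*((0 + 5) + 5*(2 + 5))) = 1*(-5 + 0 + 2*(5 + 5*7)) = 1*(-5 + 0 + 2*(5 + 35)) = 1*(-5 + 0 + 2*40) = 1*(-5 + 0 + 80) = 1*75 = 75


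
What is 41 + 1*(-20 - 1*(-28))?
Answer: 49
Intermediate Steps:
41 + 1*(-20 - 1*(-28)) = 41 + 1*(-20 + 28) = 41 + 1*8 = 41 + 8 = 49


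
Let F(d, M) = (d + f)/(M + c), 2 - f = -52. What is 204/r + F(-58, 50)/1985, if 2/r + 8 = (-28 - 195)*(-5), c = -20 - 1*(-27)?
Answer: 12775654526/113145 ≈ 1.1291e+5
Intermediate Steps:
c = 7 (c = -20 + 27 = 7)
f = 54 (f = 2 - 1*(-52) = 2 + 52 = 54)
F(d, M) = (54 + d)/(7 + M) (F(d, M) = (d + 54)/(M + 7) = (54 + d)/(7 + M))
r = 2/1107 (r = 2/(-8 + (-28 - 195)*(-5)) = 2/(-8 - 223*(-5)) = 2/(-8 + 1115) = 2/1107 ≈ 0.0018067)
204/r + F(-58, 50)/1985 = 204/(2/1107) + ((54 - 58)/(7 + 50))/1985 = 204*(1107/2) + (-4/57)*(1/1985) = 112914 + ((1/57)*(-4))*(1/1985) = 112914 - 4/57*1/1985 = 112914 - 4/113145 = 12775654526/113145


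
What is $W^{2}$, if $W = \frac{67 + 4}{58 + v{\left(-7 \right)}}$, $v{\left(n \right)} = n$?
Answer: $\frac{5041}{2601} \approx 1.9381$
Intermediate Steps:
$W = \frac{71}{51}$ ($W = \frac{67 + 4}{58 - 7} = \frac{71}{51} \approx 1.3922$)
$W^{2} = \left(\frac{71}{51}\right)^{2} = \frac{5041}{2601}$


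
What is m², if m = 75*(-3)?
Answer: 50625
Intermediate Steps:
m = -225
m² = (-225)² = 50625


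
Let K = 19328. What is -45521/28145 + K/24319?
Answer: -563038639/684458255 ≈ -0.82261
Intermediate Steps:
-45521/28145 + K/24319 = -45521/28145 + 19328/24319 = -563038639/684458255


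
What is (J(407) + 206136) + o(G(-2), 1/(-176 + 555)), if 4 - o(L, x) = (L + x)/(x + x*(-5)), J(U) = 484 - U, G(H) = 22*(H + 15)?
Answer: 933263/4 ≈ 2.3332e+5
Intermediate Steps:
G(H) = 330 + 22*H (G(H) = 22*(15 + H) = 330 + 22*H)
o(L, x) = 4 + (L + x)/(4*x) (o(L, x) = 4 - (L + x)/(x + x*(-5)) = 4 - (L + x)/(x - 5*x) = 4 - (L + x)/((-4*x)) = 4 - (L + x)*(-1/(4*x)) = 4 - (-1)*(L + x)/(4*x) = 4 + (L + x)/(4*x))
(J(407) + 206136) + o(G(-2), 1/(-176 + 555)) = ((484 - 1*407) + 206136) + ((330 + 22*(-2)) + 17/(-176 + 555))/(4*(1/(-176 + 555))) = ((484 - 407) + 206136) + ((330 - 44) + 17/379)/(4*(1/379)) = (77 + 206136) + (286 + 17*(1/379))/(4*(1/379)) = 206213 + (1/4)*379*(286 + 17/379) = 206213 + (1/4)*379*(108411/379) = 206213 + 108411/4 = 933263/4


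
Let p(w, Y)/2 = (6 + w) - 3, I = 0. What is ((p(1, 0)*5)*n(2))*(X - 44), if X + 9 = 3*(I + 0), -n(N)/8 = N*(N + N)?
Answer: 135680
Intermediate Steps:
p(w, Y) = 6 + 2*w (p(w, Y) = 2*((6 + w) - 3) = 2*(3 + w) = 6 + 2*w)
n(N) = -16*N² (n(N) = -8*N*(N + N) = -8*N*2*N = -16*N²)
X = -9 (X = -9 + 3*(0 + 0) = -9 + 3*0 = -9 + 0 = -9)
((p(1, 0)*5)*n(2))*(X - 44) = (((6 + 2*1)*5)*(-16*2²))*(-9 - 44) = (((6 + 2)*5)*(-16*4))*(-53) = ((8*5)*(-64))*(-53) = (40*(-64))*(-53) = -2560*(-53) = 135680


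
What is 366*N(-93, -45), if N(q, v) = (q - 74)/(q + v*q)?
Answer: -10187/682 ≈ -14.937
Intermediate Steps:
N(q, v) = (-74 + q)/(q + q*v)
366*N(-93, -45) = 366*((-74 - 93)/((-93)*(1 - 45))) = 366*(-1/93*(-167)/(-44)) = 366*(-1/93*(-1/44)*(-167)) = 366*(-167/4092) = -10187/682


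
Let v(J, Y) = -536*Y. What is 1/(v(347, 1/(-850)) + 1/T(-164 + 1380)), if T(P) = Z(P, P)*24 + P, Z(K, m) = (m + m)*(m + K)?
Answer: 60329681600/38043187881 ≈ 1.5858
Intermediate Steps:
Z(K, m) = 2*m*(K + m) (Z(K, m) = (2*m)*(K + m) = 2*m*(K + m))
T(P) = P + 96*P² (T(P) = (2*P*(P + P))*24 + P = (2*P*(2*P))*24 + P = (4*P²)*24 + P = 96*P² + P = P + 96*P²)
1/(v(347, 1/(-850)) + 1/T(-164 + 1380)) = 1/(-536/(-850) + 1/((-164 + 1380)*(1 + 96*(-164 + 1380)))) = 1/(-536*(-1/850) + 1/(1216*(1 + 96*1216))) = 1/(268/425 + 1/(1216*(1 + 116736))) = 1/(268/425 + 1/(1216*116737)) = 1/(268/425 + 1/141952192) = 1/(38043187881/60329681600) = 60329681600/38043187881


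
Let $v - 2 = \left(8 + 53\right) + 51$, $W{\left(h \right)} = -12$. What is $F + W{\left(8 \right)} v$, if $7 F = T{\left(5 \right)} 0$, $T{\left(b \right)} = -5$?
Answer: $-1368$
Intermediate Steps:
$v = 114$ ($v = 2 + \left(\left(8 + 53\right) + 51\right) = 2 + \left(61 + 51\right) = 2 + 112 = 114$)
$F = 0$ ($F = \frac{\left(-5\right) 0}{7} = \frac{1}{7} \cdot 0 = 0$)
$F + W{\left(8 \right)} v = 0 - 1368 = -1368$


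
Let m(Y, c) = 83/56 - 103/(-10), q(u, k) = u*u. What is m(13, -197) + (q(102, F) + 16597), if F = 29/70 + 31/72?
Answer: 7563579/280 ≈ 27013.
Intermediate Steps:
F = 2129/2520 (F = 29*(1/70) + 31*(1/72) = 29/70 + 31/72 = 2129/2520 ≈ 0.84484)
q(u, k) = u²
m(Y, c) = 3299/280 (m(Y, c) = 83*(1/56) - 103*(-⅒) = 83/56 + 103/10 = 3299/280)
m(13, -197) + (q(102, F) + 16597) = 3299/280 + (102² + 16597) = 3299/280 + (10404 + 16597) = 3299/280 + 27001 = 7563579/280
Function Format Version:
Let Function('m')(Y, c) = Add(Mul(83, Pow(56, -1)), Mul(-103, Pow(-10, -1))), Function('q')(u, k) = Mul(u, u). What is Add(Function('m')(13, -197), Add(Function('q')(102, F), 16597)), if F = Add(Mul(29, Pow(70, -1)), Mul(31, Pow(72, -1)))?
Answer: Rational(7563579, 280) ≈ 27013.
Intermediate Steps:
F = Rational(2129, 2520) (F = Add(Mul(29, Rational(1, 70)), Mul(31, Rational(1, 72))) = Add(Rational(29, 70), Rational(31, 72)) = Rational(2129, 2520) ≈ 0.84484)
Function('q')(u, k) = Pow(u, 2)
Function('m')(Y, c) = Rational(3299, 280) (Function('m')(Y, c) = Add(Mul(83, Rational(1, 56)), Mul(-103, Rational(-1, 10))) = Add(Rational(83, 56), Rational(103, 10)) = Rational(3299, 280))
Add(Function('m')(13, -197), Add(Function('q')(102, F), 16597)) = Add(Rational(3299, 280), Add(Pow(102, 2), 16597)) = Add(Rational(3299, 280), Add(10404, 16597)) = Add(Rational(3299, 280), 27001) = Rational(7563579, 280)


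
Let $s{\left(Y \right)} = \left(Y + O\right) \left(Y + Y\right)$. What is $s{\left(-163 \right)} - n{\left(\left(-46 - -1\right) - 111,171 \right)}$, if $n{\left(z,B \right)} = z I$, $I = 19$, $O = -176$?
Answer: $113478$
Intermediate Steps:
$s{\left(Y \right)} = 2 Y \left(-176 + Y\right)$ ($s{\left(Y \right)} = \left(Y - 176\right) \left(Y + Y\right) = \left(-176 + Y\right) 2 Y = 2 Y \left(-176 + Y\right)$)
$n{\left(z,B \right)} = 19 z$ ($n{\left(z,B \right)} = z 19 = 19 z$)
$s{\left(-163 \right)} - n{\left(\left(-46 - -1\right) - 111,171 \right)} = 2 \left(-163\right) \left(-176 - 163\right) - 19 \left(\left(-46 - -1\right) - 111\right) = 2 \left(-163\right) \left(-339\right) - 19 \left(\left(-46 + 1\right) - 111\right) = 110514 - 19 \left(-45 - 111\right) = 110514 - 19 \left(-156\right) = 110514 - -2964 = 110514 + 2964 = 113478$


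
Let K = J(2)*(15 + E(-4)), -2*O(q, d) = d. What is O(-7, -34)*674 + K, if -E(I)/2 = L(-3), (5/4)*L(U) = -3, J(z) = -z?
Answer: 57092/5 ≈ 11418.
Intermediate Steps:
L(U) = -12/5 (L(U) = (⅘)*(-3) = -12/5)
O(q, d) = -d/2
E(I) = 24/5 (E(I) = -2*(-12/5) = 24/5)
K = -198/5 (K = (-1*2)*(15 + 24/5) = -2*99/5 = -198/5 ≈ -39.600)
O(-7, -34)*674 + K = -½*(-34)*674 - 198/5 = 17*674 - 198/5 = 11458 - 198/5 = 57092/5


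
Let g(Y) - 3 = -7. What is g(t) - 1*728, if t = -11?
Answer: -732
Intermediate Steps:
g(Y) = -4 (g(Y) = 3 - 7 = -4)
g(t) - 1*728 = -4 - 1*728 = -4 - 728 = -732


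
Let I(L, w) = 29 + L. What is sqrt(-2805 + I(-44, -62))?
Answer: 2*I*sqrt(705) ≈ 53.104*I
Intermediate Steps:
sqrt(-2805 + I(-44, -62)) = sqrt(-2805 + (29 - 44)) = sqrt(-2805 - 15) = sqrt(-2820) = 2*I*sqrt(705)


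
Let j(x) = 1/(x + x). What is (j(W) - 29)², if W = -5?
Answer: 84681/100 ≈ 846.81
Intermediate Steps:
j(x) = 1/(2*x)
(j(W) - 29)² = ((½)/(-5) - 29)² = ((½)*(-⅕) - 29)² = (-⅒ - 29)² = (-291/10)² = 84681/100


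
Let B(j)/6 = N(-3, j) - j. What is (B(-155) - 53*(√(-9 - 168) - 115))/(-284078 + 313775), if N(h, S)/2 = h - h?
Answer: 7025/29697 - 53*I*√177/29697 ≈ 0.23656 - 0.023744*I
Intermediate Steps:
N(h, S) = 0 (N(h, S) = 2*(h - h) = 2*0 = 0)
B(j) = -6*j (B(j) = 6*(0 - j) = 6*(-j) = -6*j)
(B(-155) - 53*(√(-9 - 168) - 115))/(-284078 + 313775) = (-6*(-155) - 53*(√(-9 - 168) - 115))/(-284078 + 313775) = (930 - 53*(√(-177) - 115))/29697 = (930 - 53*(I*√177 - 115))*(1/29697) = (930 - 53*(-115 + I*√177))*(1/29697) = (930 + (6095 - 53*I*√177))*(1/29697) = (7025 - 53*I*√177)*(1/29697) = 7025/29697 - 53*I*√177/29697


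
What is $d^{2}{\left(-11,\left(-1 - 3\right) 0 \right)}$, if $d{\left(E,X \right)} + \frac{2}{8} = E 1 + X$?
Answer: $\frac{2025}{16} \approx 126.56$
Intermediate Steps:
$d{\left(E,X \right)} = - \frac{1}{4} + E + X$ ($d{\left(E,X \right)} = - \frac{1}{4} + \left(E 1 + X\right) = - \frac{1}{4} + \left(E + X\right) = - \frac{1}{4} + E + X$)
$d^{2}{\left(-11,\left(-1 - 3\right) 0 \right)} = \left(- \frac{1}{4} - 11 + \left(-1 - 3\right) 0\right)^{2} = \left(- \frac{1}{4} - 11 - 0\right)^{2} = \left(- \frac{1}{4} - 11 + 0\right)^{2} = \left(- \frac{45}{4}\right)^{2} = \frac{2025}{16}$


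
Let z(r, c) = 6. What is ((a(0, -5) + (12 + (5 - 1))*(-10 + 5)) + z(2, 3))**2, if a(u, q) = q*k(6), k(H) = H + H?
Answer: 17956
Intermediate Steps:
k(H) = 2*H
a(u, q) = 12*q (a(u, q) = q*(2*6) = q*12 = 12*q)
((a(0, -5) + (12 + (5 - 1))*(-10 + 5)) + z(2, 3))**2 = ((12*(-5) + (12 + (5 - 1))*(-10 + 5)) + 6)**2 = ((-60 + (12 + 4)*(-5)) + 6)**2 = ((-60 + 16*(-5)) + 6)**2 = ((-60 - 80) + 6)**2 = (-140 + 6)**2 = (-134)**2 = 17956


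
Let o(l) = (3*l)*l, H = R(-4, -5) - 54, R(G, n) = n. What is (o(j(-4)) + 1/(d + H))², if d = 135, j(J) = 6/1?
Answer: 67387681/5776 ≈ 11667.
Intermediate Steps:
j(J) = 6 (j(J) = 6*1 = 6)
H = -59 (H = -5 - 54 = -59)
o(l) = 3*l²
(o(j(-4)) + 1/(d + H))² = (3*6² + 1/(135 - 59))² = (3*36 + 1/76)² = (108 + 1/76)² = (8209/76)² = 67387681/5776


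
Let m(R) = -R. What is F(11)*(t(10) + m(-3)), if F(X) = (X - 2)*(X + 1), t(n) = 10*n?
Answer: 11124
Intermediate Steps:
F(X) = (1 + X)*(-2 + X) (F(X) = (-2 + X)*(1 + X) = (1 + X)*(-2 + X))
F(11)*(t(10) + m(-3)) = (-2 + 11² - 1*11)*(10*10 - 1*(-3)) = (-2 + 121 - 11)*(100 + 3) = 108*103 = 11124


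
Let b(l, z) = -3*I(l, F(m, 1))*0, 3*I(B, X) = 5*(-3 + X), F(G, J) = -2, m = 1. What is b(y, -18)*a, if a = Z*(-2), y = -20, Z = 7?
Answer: 0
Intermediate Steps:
a = -14 (a = 7*(-2) = -14)
I(B, X) = -5 + 5*X/3 (I(B, X) = (5*(-3 + X))/3 = (-15 + 5*X)/3 = -5 + 5*X/3)
b(l, z) = 0 (b(l, z) = -3*(-5 + (5/3)*(-2))*0 = -3*(-5 - 10/3)*0 = -3*(-25/3)*0 = 25*0 = 0)
b(y, -18)*a = 0*(-14) = 0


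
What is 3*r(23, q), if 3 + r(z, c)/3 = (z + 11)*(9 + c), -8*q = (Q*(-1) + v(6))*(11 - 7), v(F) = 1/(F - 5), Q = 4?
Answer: 3186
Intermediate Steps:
v(F) = 1/(-5 + F)
q = 3/2 (q = -(4*(-1) + 1/(-5 + 6))*(11 - 7)/8 = -(-4 + 1/1)*4/8 = -(-4 + 1)*4/8 = -(-3)*4/8 = -⅛*(-12) = 3/2 ≈ 1.5000)
r(z, c) = -9 + 3*(9 + c)*(11 + z) (r(z, c) = -9 + 3*((z + 11)*(9 + c)) = -9 + 3*((11 + z)*(9 + c)) = -9 + 3*((9 + c)*(11 + z)) = -9 + 3*(9 + c)*(11 + z))
3*r(23, q) = 3*(288 + 27*23 + 33*(3/2) + 3*(3/2)*23) = 3*(288 + 621 + 99/2 + 207/2) = 3*1062 = 3186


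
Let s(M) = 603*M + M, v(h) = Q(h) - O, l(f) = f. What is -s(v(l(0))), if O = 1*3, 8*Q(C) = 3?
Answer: 3171/2 ≈ 1585.5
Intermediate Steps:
Q(C) = 3/8 (Q(C) = (⅛)*3 = 3/8)
O = 3
v(h) = -21/8 (v(h) = 3/8 - 1*3 = 3/8 - 3 = -21/8)
s(M) = 604*M
-s(v(l(0))) = -604*(-21)/8 = -1*(-3171/2) = 3171/2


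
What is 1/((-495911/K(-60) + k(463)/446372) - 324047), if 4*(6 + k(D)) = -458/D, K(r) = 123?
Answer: -50840878056/16679814098934179 ≈ -3.0480e-6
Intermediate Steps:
k(D) = -6 - 229/(2*D) (k(D) = -6 + (-458/D)/4 = -6 - 229/(2*D))
1/((-495911/K(-60) + k(463)/446372) - 324047) = 1/((-495911/123 + (-6 - 229/2/463)/446372) - 324047) = 1/((-495911*1/123 + (-6 - 229/2*1/463)*(1/446372)) - 324047) = 1/((-495911/123 + (-6 - 229/926)*(1/446372)) - 324047) = 1/((-495911/123 - 5785/926*1/446372) - 324047) = 1/((-495911/123 - 5785/413340472) - 324047) = 1/(-204980087521547/50840878056 - 324047) = 1/(-16679814098934179/50840878056) = -50840878056/16679814098934179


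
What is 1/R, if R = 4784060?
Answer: 1/4784060 ≈ 2.0903e-7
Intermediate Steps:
1/R = 1/4784060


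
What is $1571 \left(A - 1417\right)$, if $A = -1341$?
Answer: $-4332818$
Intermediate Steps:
$1571 \left(A - 1417\right) = 1571 \left(-1341 - 1417\right) = 1571 \left(-2758\right) = -4332818$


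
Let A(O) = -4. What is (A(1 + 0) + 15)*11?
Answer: 121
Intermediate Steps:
(A(1 + 0) + 15)*11 = (-4 + 15)*11 = 11*11 = 121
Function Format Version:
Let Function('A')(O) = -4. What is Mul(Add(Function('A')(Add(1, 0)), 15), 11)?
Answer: 121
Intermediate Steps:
Mul(Add(Function('A')(Add(1, 0)), 15), 11) = Mul(Add(-4, 15), 11) = Mul(11, 11) = 121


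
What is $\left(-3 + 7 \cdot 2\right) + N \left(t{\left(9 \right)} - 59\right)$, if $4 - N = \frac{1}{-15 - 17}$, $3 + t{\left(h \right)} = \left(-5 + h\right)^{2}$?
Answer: $- \frac{2791}{16} \approx -174.44$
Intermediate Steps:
$t{\left(h \right)} = -3 + \left(-5 + h\right)^{2}$
$N = \frac{129}{32}$ ($N = 4 - \frac{1}{-15 - 17} = 4 - \frac{1}{-32} = 4 - - \frac{1}{32} = 4 + \frac{1}{32} = \frac{129}{32} \approx 4.0313$)
$\left(-3 + 7 \cdot 2\right) + N \left(t{\left(9 \right)} - 59\right) = \left(-3 + 7 \cdot 2\right) + \frac{129 \left(\left(-3 + \left(-5 + 9\right)^{2}\right) - 59\right)}{32} = \left(-3 + 14\right) + \frac{129 \left(\left(-3 + 4^{2}\right) - 59\right)}{32} = 11 + \frac{129 \left(\left(-3 + 16\right) - 59\right)}{32} = 11 + \frac{129 \left(13 - 59\right)}{32} = 11 + \frac{129}{32} \left(-46\right) = 11 - \frac{2967}{16} = - \frac{2791}{16}$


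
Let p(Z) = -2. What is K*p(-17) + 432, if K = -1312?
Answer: 3056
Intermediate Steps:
K*p(-17) + 432 = -1312*(-2) + 432 = 2624 + 432 = 3056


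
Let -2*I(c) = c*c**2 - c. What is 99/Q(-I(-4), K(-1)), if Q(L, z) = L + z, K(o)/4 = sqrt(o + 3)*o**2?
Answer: -1485/434 - 99*sqrt(2)/217 ≈ -4.0669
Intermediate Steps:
K(o) = 4*o**2*sqrt(3 + o) (K(o) = 4*(sqrt(o + 3)*o**2) = 4*(sqrt(3 + o)*o**2) = 4*(o**2*sqrt(3 + o)) = 4*o**2*sqrt(3 + o))
I(c) = c/2 - c**3/2 (I(c) = -(c*c**2 - c)/2 = -(c**3 - c)/2 = c/2 - c**3/2)
99/Q(-I(-4), K(-1)) = 99/(-(-4)*(1 - 1*(-4)**2)/2 + 4*(-1)**2*sqrt(3 - 1)) = 99/(-(-4)*(1 - 1*16)/2 + 4*1*sqrt(2)) = 99/(-(-4)*(1 - 16)/2 + 4*sqrt(2)) = 99/(-(-4)*(-15)/2 + 4*sqrt(2)) = 99/(-1*30 + 4*sqrt(2)) = 99/(-30 + 4*sqrt(2))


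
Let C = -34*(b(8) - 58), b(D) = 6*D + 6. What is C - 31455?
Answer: -31319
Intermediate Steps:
b(D) = 6 + 6*D
C = 136 (C = -34*((6 + 6*8) - 58) = -34*((6 + 48) - 58) = -34*(54 - 58) = -34*(-4) = 136)
C - 31455 = 136 - 31455 = -31319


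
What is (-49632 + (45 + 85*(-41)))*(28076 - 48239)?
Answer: 1070090736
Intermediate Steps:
(-49632 + (45 + 85*(-41)))*(28076 - 48239) = (-49632 + (45 - 3485))*(-20163) = (-49632 - 3440)*(-20163) = -53072*(-20163) = 1070090736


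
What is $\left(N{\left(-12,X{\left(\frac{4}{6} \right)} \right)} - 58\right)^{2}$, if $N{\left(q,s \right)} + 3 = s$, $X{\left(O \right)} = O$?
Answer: $\frac{32761}{9} \approx 3640.1$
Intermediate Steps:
$N{\left(q,s \right)} = -3 + s$
$\left(N{\left(-12,X{\left(\frac{4}{6} \right)} \right)} - 58\right)^{2} = \left(\left(-3 + \frac{4}{6}\right) - 58\right)^{2} = \left(\left(-3 + 4 \cdot \frac{1}{6}\right) - 58\right)^{2} = \left(\left(-3 + \frac{2}{3}\right) - 58\right)^{2} = \left(- \frac{7}{3} - 58\right)^{2} = \left(- \frac{181}{3}\right)^{2} = \frac{32761}{9}$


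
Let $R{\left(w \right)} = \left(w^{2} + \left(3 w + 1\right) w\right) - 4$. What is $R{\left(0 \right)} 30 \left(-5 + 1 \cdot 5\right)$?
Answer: $0$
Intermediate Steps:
$R{\left(w \right)} = -4 + w^{2} + w \left(1 + 3 w\right)$ ($R{\left(w \right)} = \left(w^{2} + \left(1 + 3 w\right) w\right) - 4 = \left(w^{2} + w \left(1 + 3 w\right)\right) - 4 = -4 + w^{2} + w \left(1 + 3 w\right)$)
$R{\left(0 \right)} 30 \left(-5 + 1 \cdot 5\right) = \left(-4 + 0 + 4 \cdot 0^{2}\right) 30 \left(-5 + 1 \cdot 5\right) = \left(-4 + 0 + 4 \cdot 0\right) 30 \left(-5 + 5\right) = \left(-4 + 0 + 0\right) 30 \cdot 0 = \left(-4\right) 30 \cdot 0 = \left(-120\right) 0 = 0$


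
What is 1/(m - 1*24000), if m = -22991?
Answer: -1/46991 ≈ -2.1281e-5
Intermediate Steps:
1/(m - 1*24000) = 1/(-22991 - 1*24000) = 1/(-22991 - 24000) = 1/(-46991) = -1/46991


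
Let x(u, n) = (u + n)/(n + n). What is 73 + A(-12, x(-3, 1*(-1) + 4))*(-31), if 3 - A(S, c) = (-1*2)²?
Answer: 104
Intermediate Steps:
x(u, n) = (n + u)/(2*n) (x(u, n) = (n + u)/((2*n)) = (n + u)*(1/(2*n)) = (n + u)/(2*n))
A(S, c) = -1 (A(S, c) = 3 - (-1*2)² = 3 - 1*(-2)² = 3 - 1*4 = 3 - 4 = -1)
73 + A(-12, x(-3, 1*(-1) + 4))*(-31) = 73 - 1*(-31) = 73 + 31 = 104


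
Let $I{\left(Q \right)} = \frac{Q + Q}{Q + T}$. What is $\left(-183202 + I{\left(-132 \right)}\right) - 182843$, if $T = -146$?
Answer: $- \frac{50880123}{139} \approx -3.6604 \cdot 10^{5}$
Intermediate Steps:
$I{\left(Q \right)} = \frac{2 Q}{-146 + Q}$ ($I{\left(Q \right)} = \frac{Q + Q}{Q - 146} = \frac{2 Q}{-146 + Q}$)
$\left(-183202 + I{\left(-132 \right)}\right) - 182843 = \left(-183202 + 2 \left(-132\right) \frac{1}{-146 - 132}\right) - 182843 = \left(-183202 + 2 \left(-132\right) \frac{1}{-278}\right) - 182843 = \left(-183202 + 2 \left(-132\right) \left(- \frac{1}{278}\right)\right) - 182843 = \left(-183202 + \frac{132}{139}\right) - 182843 = - \frac{25464946}{139} - 182843 = - \frac{50880123}{139}$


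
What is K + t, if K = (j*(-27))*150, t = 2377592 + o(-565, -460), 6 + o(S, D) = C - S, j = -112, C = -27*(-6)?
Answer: 2831913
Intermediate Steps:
C = 162
o(S, D) = 156 - S (o(S, D) = -6 + (162 - S) = 156 - S)
t = 2378313 (t = 2377592 + (156 - 1*(-565)) = 2377592 + (156 + 565) = 2377592 + 721 = 2378313)
K = 453600 (K = -112*(-27)*150 = 3024*150 = 453600)
K + t = 453600 + 2378313 = 2831913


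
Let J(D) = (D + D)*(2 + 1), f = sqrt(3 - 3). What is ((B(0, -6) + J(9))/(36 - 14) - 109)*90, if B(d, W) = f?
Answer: -105480/11 ≈ -9589.1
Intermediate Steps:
f = 0 (f = sqrt(0) = 0)
J(D) = 6*D (J(D) = (2*D)*3 = 6*D)
B(d, W) = 0
((B(0, -6) + J(9))/(36 - 14) - 109)*90 = ((0 + 6*9)/(36 - 14) - 109)*90 = ((0 + 54)/22 - 109)*90 = (54*(1/22) - 109)*90 = (27/11 - 109)*90 = -1172/11*90 = -105480/11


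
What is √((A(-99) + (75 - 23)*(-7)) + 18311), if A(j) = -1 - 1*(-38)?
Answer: 8*√281 ≈ 134.10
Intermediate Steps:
A(j) = 37 (A(j) = -1 + 38 = 37)
√((A(-99) + (75 - 23)*(-7)) + 18311) = √((37 + (75 - 23)*(-7)) + 18311) = √((37 + 52*(-7)) + 18311) = √((37 - 364) + 18311) = √(-327 + 18311) = √17984 = 8*√281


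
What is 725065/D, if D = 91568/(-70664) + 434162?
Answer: 1280899829/766988300 ≈ 1.6700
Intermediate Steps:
D = 3834941500/8833 (D = 91568*(-1/70664) + 434162 = -11446/8833 + 434162 = 3834941500/8833 ≈ 4.3416e+5)
725065/D = 725065/(3834941500/8833) = 725065*(8833/3834941500) = 1280899829/766988300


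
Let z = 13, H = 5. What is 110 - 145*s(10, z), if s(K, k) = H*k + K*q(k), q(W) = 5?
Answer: -16565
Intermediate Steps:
s(K, k) = 5*K + 5*k (s(K, k) = 5*k + K*5 = 5*k + 5*K = 5*K + 5*k)
110 - 145*s(10, z) = 110 - 145*(5*10 + 5*13) = 110 - 145*(50 + 65) = 110 - 145*115 = 110 - 16675 = -16565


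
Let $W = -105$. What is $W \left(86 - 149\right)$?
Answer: $6615$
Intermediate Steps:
$W \left(86 - 149\right) = - 105 \left(86 - 149\right) = \left(-105\right) \left(-63\right) = 6615$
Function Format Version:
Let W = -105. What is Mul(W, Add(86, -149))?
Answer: 6615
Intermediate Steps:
Mul(W, Add(86, -149)) = Mul(-105, Add(86, -149)) = Mul(-105, -63) = 6615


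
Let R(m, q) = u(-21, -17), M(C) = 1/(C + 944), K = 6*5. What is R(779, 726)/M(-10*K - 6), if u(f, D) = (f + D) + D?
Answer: -35090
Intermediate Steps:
K = 30
M(C) = 1/(944 + C)
u(f, D) = f + 2*D (u(f, D) = (D + f) + D = f + 2*D)
R(m, q) = -55 (R(m, q) = -21 + 2*(-17) = -21 - 34 = -55)
R(779, 726)/M(-10*K - 6) = -(51590 - 16500) = -55/(1/(944 + (-300 - 6))) = -55/(1/(944 - 306)) = -55/(1/638) = -55/1/638 = -55*638 = -35090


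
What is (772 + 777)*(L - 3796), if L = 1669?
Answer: -3294723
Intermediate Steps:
(772 + 777)*(L - 3796) = (772 + 777)*(1669 - 3796) = 1549*(-2127) = -3294723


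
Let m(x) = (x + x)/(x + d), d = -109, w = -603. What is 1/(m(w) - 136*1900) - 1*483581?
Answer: -44484518023413/91989797 ≈ -4.8358e+5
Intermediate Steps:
m(x) = 2*x/(-109 + x) (m(x) = (x + x)/(x - 109) = (2*x)/(-109 + x) = 2*x/(-109 + x))
1/(m(w) - 136*1900) - 1*483581 = 1/(2*(-603)/(-109 - 603) - 136*1900) - 1*483581 = 1/(2*(-603)/(-712) - 258400) - 483581 = 1/(2*(-603)*(-1/712) - 258400) - 483581 = 1/(603/356 - 258400) - 483581 = 1/(-91989797/356) - 483581 = -356/91989797 - 483581 = -44484518023413/91989797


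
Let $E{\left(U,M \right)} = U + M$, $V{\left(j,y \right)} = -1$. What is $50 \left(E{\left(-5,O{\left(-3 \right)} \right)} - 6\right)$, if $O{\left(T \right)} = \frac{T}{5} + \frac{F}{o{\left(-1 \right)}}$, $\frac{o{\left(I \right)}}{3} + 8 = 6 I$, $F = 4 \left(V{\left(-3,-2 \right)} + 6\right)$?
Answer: $- \frac{12680}{21} \approx -603.81$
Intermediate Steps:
$F = 20$ ($F = 4 \left(-1 + 6\right) = 4 \cdot 5 = 20$)
$o{\left(I \right)} = -24 + 18 I$ ($o{\left(I \right)} = -24 + 3 \cdot 6 I = -24 + 18 I$)
$O{\left(T \right)} = - \frac{10}{21} + \frac{T}{5}$ ($O{\left(T \right)} = \frac{T}{5} + \frac{20}{-24 + 18 \left(-1\right)} = T \frac{1}{5} + \frac{20}{-24 - 18} = \frac{T}{5} + \frac{20}{-42} = \frac{T}{5} + 20 \left(- \frac{1}{42}\right) = \frac{T}{5} - \frac{10}{21} = - \frac{10}{21} + \frac{T}{5}$)
$E{\left(U,M \right)} = M + U$
$50 \left(E{\left(-5,O{\left(-3 \right)} \right)} - 6\right) = 50 \left(\left(\left(- \frac{10}{21} + \frac{1}{5} \left(-3\right)\right) - 5\right) - 6\right) = 50 \left(\left(\left(- \frac{10}{21} - \frac{3}{5}\right) - 5\right) - 6\right) = 50 \left(\left(- \frac{113}{105} - 5\right) - 6\right) = 50 \left(- \frac{638}{105} - 6\right) = 50 \left(- \frac{1268}{105}\right) = - \frac{12680}{21}$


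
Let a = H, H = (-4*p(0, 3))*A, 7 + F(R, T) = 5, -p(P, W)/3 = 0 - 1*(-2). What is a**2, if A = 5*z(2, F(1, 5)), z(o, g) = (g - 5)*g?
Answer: 2822400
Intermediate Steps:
p(P, W) = -6 (p(P, W) = -3*(0 - 1*(-2)) = -3*(0 + 2) = -3*2 = -6)
F(R, T) = -2 (F(R, T) = -7 + 5 = -2)
z(o, g) = g*(-5 + g) (z(o, g) = (-5 + g)*g = g*(-5 + g))
A = 70 (A = 5*(-2*(-5 - 2)) = 5*(-2*(-7)) = 5*14 = 70)
H = 1680 (H = -4*(-6)*70 = 24*70 = 1680)
a = 1680
a**2 = 1680**2 = 2822400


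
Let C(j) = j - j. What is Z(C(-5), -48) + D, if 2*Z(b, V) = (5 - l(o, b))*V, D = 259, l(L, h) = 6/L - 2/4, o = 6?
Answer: 151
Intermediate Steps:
l(L, h) = -1/2 + 6/L (l(L, h) = 6/L - 2*1/4 = 6/L - 1/2 = -1/2 + 6/L)
C(j) = 0
Z(b, V) = 9*V/4 (Z(b, V) = ((5 - (12 - 1*6)/(2*6))*V)/2 = ((5 - (12 - 6)/(2*6))*V)/2 = ((5 - 6/(2*6))*V)/2 = ((5 - 1*1/2)*V)/2 = ((5 - 1/2)*V)/2 = (9*V/2)/2 = 9*V/4)
Z(C(-5), -48) + D = (9/4)*(-48) + 259 = -108 + 259 = 151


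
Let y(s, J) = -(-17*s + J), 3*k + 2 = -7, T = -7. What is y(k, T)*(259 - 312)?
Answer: 2332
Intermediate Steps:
k = -3 (k = -⅔ + (⅓)*(-7) = -⅔ - 7/3 = -3)
y(s, J) = -J + 17*s (y(s, J) = -(J - 17*s) = -J + 17*s)
y(k, T)*(259 - 312) = (-1*(-7) + 17*(-3))*(259 - 312) = (7 - 51)*(-53) = -44*(-53) = 2332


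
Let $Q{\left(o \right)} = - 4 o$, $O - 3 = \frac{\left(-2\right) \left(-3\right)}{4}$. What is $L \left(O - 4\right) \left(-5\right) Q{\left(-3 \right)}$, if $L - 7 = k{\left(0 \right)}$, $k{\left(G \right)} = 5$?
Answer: $-360$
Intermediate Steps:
$O = \frac{9}{2}$ ($O = 3 + \frac{\left(-2\right) \left(-3\right)}{4} = 3 + 6 \cdot \frac{1}{4} = 3 + \frac{3}{2} = \frac{9}{2} \approx 4.5$)
$L = 12$ ($L = 7 + 5 = 12$)
$L \left(O - 4\right) \left(-5\right) Q{\left(-3 \right)} = 12 \left(\frac{9}{2} - 4\right) \left(-5\right) \left(\left(-4\right) \left(-3\right)\right) = 12 \cdot \frac{1}{2} \left(-5\right) 12 = 6 \left(-5\right) 12 = \left(-30\right) 12 = -360$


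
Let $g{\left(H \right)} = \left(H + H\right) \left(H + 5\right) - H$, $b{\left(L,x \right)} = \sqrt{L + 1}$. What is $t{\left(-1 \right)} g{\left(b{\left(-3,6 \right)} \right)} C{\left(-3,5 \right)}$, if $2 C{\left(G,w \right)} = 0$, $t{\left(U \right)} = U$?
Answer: $0$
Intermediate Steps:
$C{\left(G,w \right)} = 0$ ($C{\left(G,w \right)} = \frac{1}{2} \cdot 0 = 0$)
$b{\left(L,x \right)} = \sqrt{1 + L}$
$g{\left(H \right)} = - H + 2 H \left(5 + H\right)$ ($g{\left(H \right)} = 2 H \left(5 + H\right) - H = - H + 2 H \left(5 + H\right)$)
$t{\left(-1 \right)} g{\left(b{\left(-3,6 \right)} \right)} C{\left(-3,5 \right)} = - \sqrt{1 - 3} \left(9 + 2 \sqrt{1 - 3}\right) 0 = - \sqrt{-2} \left(9 + 2 \sqrt{-2}\right) 0 = - i \sqrt{2} \left(9 + 2 i \sqrt{2}\right) 0 = 0$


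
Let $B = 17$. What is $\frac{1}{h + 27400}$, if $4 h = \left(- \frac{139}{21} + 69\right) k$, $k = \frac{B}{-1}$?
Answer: $\frac{42}{1139665} \approx 3.6853 \cdot 10^{-5}$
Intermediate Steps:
$k = -17$ ($k = \frac{1}{-1} \cdot 17 = \left(-1\right) 17 = -17$)
$h = - \frac{11135}{42}$ ($h = \frac{\left(- \frac{139}{21} + 69\right) \left(-17\right)}{4} = \frac{\frac{1310}{21} \left(-17\right)}{4} = \frac{1}{4} \left(- \frac{22270}{21}\right) = - \frac{11135}{42} \approx -265.12$)
$\frac{1}{h + 27400} = \frac{1}{- \frac{11135}{42} + 27400} = \frac{1}{\frac{1139665}{42}} = \frac{42}{1139665}$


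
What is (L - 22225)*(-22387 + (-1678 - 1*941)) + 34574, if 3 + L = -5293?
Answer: 688224700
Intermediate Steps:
L = -5296 (L = -3 - 5293 = -5296)
(L - 22225)*(-22387 + (-1678 - 1*941)) + 34574 = (-5296 - 22225)*(-22387 + (-1678 - 1*941)) + 34574 = -27521*(-22387 + (-1678 - 941)) + 34574 = -27521*(-22387 - 2619) + 34574 = -27521*(-25006) + 34574 = 688190126 + 34574 = 688224700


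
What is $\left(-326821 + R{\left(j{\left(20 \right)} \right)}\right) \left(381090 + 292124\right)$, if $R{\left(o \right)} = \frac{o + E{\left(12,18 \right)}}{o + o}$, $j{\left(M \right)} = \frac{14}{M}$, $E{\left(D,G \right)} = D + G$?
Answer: $- \frac{1540039970509}{7} \approx -2.2001 \cdot 10^{11}$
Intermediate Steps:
$R{\left(o \right)} = \frac{30 + o}{2 o}$ ($R{\left(o \right)} = \frac{o + \left(12 + 18\right)}{o + o} = \frac{o + 30}{2 o} = \left(30 + o\right) \frac{1}{2 o} = \frac{30 + o}{2 o}$)
$\left(-326821 + R{\left(j{\left(20 \right)} \right)}\right) \left(381090 + 292124\right) = \left(-326821 + \frac{30 + \frac{14}{20}}{2 \cdot \frac{14}{20}}\right) \left(381090 + 292124\right) = \left(-326821 + \frac{30 + 14 \cdot \frac{1}{20}}{2 \cdot 14 \cdot \frac{1}{20}}\right) 673214 = \left(-326821 + \frac{30 + \frac{7}{10}}{2 \cdot \frac{7}{10}}\right) 673214 = \left(-326821 + \frac{1}{2} \cdot \frac{10}{7} \cdot \frac{307}{10}\right) 673214 = \left(-326821 + \frac{307}{14}\right) 673214 = \left(- \frac{4575187}{14}\right) 673214 = - \frac{1540039970509}{7}$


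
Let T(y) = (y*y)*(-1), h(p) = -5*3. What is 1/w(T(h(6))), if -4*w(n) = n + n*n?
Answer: -1/12600 ≈ -7.9365e-5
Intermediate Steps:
h(p) = -15
T(y) = -y**2 (T(y) = y**2*(-1) = -y**2)
w(n) = -n/4 - n**2/4 (w(n) = -(n + n*n)/4 = -(n + n**2)/4 = -n/4 - n**2/4)
1/w(T(h(6))) = 1/(-(-1*(-15)**2)*(1 - 1*(-15)**2)/4) = 1/(-(-1*225)*(1 - 1*225)/4) = 1/(-1/4*(-225)*(1 - 225)) = 1/(-1/4*(-225)*(-224)) = 1/(-12600) = -1/12600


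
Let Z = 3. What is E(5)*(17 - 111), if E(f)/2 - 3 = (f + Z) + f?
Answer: -3008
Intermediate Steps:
E(f) = 12 + 4*f (E(f) = 6 + 2*((f + 3) + f) = 6 + 2*((3 + f) + f) = 6 + 2*(3 + 2*f) = 6 + (6 + 4*f) = 12 + 4*f)
E(5)*(17 - 111) = (12 + 4*5)*(17 - 111) = (12 + 20)*(-94) = 32*(-94) = -3008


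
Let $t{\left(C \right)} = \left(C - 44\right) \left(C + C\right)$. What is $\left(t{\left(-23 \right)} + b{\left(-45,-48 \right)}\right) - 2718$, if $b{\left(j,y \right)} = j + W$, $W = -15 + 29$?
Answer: $333$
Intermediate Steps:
$t{\left(C \right)} = 2 C \left(-44 + C\right)$ ($t{\left(C \right)} = \left(-44 + C\right) 2 C = 2 C \left(-44 + C\right)$)
$W = 14$
$b{\left(j,y \right)} = 14 + j$ ($b{\left(j,y \right)} = j + 14 = 14 + j$)
$\left(t{\left(-23 \right)} + b{\left(-45,-48 \right)}\right) - 2718 = \left(2 \left(-23\right) \left(-44 - 23\right) + \left(14 - 45\right)\right) - 2718 = \left(2 \left(-23\right) \left(-67\right) - 31\right) - 2718 = \left(3082 - 31\right) - 2718 = 3051 - 2718 = 333$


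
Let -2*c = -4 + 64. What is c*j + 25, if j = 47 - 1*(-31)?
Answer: -2315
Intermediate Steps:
c = -30 (c = -(-4 + 64)/2 = -½*60 = -30)
j = 78 (j = 47 + 31 = 78)
c*j + 25 = -30*78 + 25 = -2340 + 25 = -2315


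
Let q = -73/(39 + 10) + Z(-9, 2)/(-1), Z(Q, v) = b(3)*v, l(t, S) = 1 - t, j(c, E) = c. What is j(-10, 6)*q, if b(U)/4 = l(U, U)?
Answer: -7110/49 ≈ -145.10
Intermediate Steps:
b(U) = 4 - 4*U (b(U) = 4*(1 - U) = 4 - 4*U)
Z(Q, v) = -8*v (Z(Q, v) = (4 - 4*3)*v = (4 - 12)*v = -8*v)
q = 711/49 (q = -73/(39 + 10) - 8*2/(-1) = -73/49 - 16*(-1) = -73*1/49 + 16 = -73/49 + 16 = 711/49 ≈ 14.510)
j(-10, 6)*q = -10*711/49 = -7110/49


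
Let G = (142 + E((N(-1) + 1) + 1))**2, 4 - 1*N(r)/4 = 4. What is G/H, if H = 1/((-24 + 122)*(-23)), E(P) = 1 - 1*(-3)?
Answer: -48046264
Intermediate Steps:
N(r) = 0 (N(r) = 16 - 4*4 = 16 - 16 = 0)
E(P) = 4 (E(P) = 1 + 3 = 4)
H = -1/2254 (H = 1/(98*(-23)) = 1/(-2254) = -1/2254 ≈ -0.00044366)
G = 21316 (G = (142 + 4)**2 = 146**2 = 21316)
G/H = 21316/(-1/2254) = 21316*(-2254) = -48046264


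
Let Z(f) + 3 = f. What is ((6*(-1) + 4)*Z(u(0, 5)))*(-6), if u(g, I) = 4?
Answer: 12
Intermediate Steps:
Z(f) = -3 + f
((6*(-1) + 4)*Z(u(0, 5)))*(-6) = ((6*(-1) + 4)*(-3 + 4))*(-6) = ((-6 + 4)*1)*(-6) = -2*1*(-6) = -2*(-6) = 12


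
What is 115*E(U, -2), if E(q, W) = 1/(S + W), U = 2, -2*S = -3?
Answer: -230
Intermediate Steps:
S = 3/2 (S = -1/2*(-3) = 3/2 ≈ 1.5000)
E(q, W) = 1/(3/2 + W)
115*E(U, -2) = 115*(2/(3 + 2*(-2))) = 115*(2/(3 - 4)) = 115*(2/(-1)) = 115*(2*(-1)) = 115*(-2) = -230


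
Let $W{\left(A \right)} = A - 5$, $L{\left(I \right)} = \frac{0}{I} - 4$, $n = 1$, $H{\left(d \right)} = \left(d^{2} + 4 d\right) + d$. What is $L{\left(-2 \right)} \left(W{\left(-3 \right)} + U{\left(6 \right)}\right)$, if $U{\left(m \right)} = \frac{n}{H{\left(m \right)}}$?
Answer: $\frac{1054}{33} \approx 31.939$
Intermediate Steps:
$H{\left(d \right)} = d^{2} + 5 d$
$L{\left(I \right)} = -4$ ($L{\left(I \right)} = 0 - 4 = -4$)
$W{\left(A \right)} = -5 + A$
$U{\left(m \right)} = \frac{1}{m \left(5 + m\right)}$ ($U{\left(m \right)} = 1 \frac{1}{m \left(5 + m\right)} = \frac{1}{m \left(5 + m\right)}$)
$L{\left(-2 \right)} \left(W{\left(-3 \right)} + U{\left(6 \right)}\right) = - 4 \left(\left(-5 - 3\right) + \frac{1}{6 \left(5 + 6\right)}\right) = - 4 \left(-8 + \frac{1}{6 \cdot 11}\right) = - 4 \left(-8 + \frac{1}{6} \cdot \frac{1}{11}\right) = - 4 \left(-8 + \frac{1}{66}\right) = \left(-4\right) \left(- \frac{527}{66}\right) = \frac{1054}{33}$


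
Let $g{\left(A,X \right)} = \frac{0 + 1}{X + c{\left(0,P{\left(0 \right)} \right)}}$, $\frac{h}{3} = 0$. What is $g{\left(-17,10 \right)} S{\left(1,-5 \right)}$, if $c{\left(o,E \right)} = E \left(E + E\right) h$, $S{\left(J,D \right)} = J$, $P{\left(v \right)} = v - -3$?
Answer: $\frac{1}{10} \approx 0.1$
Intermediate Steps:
$h = 0$ ($h = 3 \cdot 0 = 0$)
$P{\left(v \right)} = 3 + v$ ($P{\left(v \right)} = v + 3 = 3 + v$)
$c{\left(o,E \right)} = 0$ ($c{\left(o,E \right)} = E \left(E + E\right) 0 = E 2 E 0 = 2 E^{2} \cdot 0 = 0$)
$g{\left(A,X \right)} = \frac{1}{X}$ ($g{\left(A,X \right)} = \frac{0 + 1}{X + 0} = 1 \frac{1}{X} = \frac{1}{X}$)
$g{\left(-17,10 \right)} S{\left(1,-5 \right)} = \frac{1}{10} \cdot 1 = \frac{1}{10}$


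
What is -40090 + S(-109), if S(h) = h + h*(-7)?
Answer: -39436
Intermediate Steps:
S(h) = -6*h (S(h) = h - 7*h = -6*h)
-40090 + S(-109) = -40090 - 6*(-109) = -40090 + 654 = -39436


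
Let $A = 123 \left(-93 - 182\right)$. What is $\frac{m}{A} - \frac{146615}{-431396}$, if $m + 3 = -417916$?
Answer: $\frac{372732067}{29360100} \approx 12.695$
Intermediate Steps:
$m = -417919$ ($m = -3 - 417916 = -417919$)
$A = -33825$ ($A = 123 \left(-275\right) = -33825$)
$\frac{m}{A} - \frac{146615}{-431396} = - \frac{417919}{-33825} - \frac{146615}{-431396} = \left(-417919\right) \left(- \frac{1}{33825}\right) - - \frac{295}{868} = \frac{417919}{33825} + \frac{295}{868} = \frac{372732067}{29360100}$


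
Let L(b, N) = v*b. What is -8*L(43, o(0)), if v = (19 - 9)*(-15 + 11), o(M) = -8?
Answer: 13760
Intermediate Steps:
v = -40 (v = 10*(-4) = -40)
L(b, N) = -40*b
-8*L(43, o(0)) = -(-320)*43 = -8*(-1720) = 13760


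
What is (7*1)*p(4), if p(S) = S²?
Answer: 112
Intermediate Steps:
(7*1)*p(4) = (7*1)*4² = 7*16 = 112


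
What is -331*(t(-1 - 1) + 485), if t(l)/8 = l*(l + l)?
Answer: -181719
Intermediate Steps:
t(l) = 16*l² (t(l) = 8*(l*(l + l)) = 8*(l*(2*l)) = 8*(2*l²) = 16*l²)
-331*(t(-1 - 1) + 485) = -331*(16*(-1 - 1)² + 485) = -331*(16*(-2)² + 485) = -331*(16*4 + 485) = -331*(64 + 485) = -331*549 = -181719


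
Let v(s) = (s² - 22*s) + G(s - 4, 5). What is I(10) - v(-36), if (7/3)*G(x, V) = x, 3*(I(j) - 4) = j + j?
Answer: -43264/21 ≈ -2060.2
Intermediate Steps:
I(j) = 4 + 2*j/3 (I(j) = 4 + (j + j)/3 = 4 + (2*j)/3 = 4 + 2*j/3)
G(x, V) = 3*x/7
v(s) = -12/7 + s² - 151*s/7 (v(s) = (s² - 22*s) + 3*(s - 4)/7 = (s² - 22*s) + 3*(-4 + s)/7 = (s² - 22*s) + (-12/7 + 3*s/7) = -12/7 + s² - 151*s/7)
I(10) - v(-36) = (4 + (⅔)*10) - (-12/7 + (-36)² - 151/7*(-36)) = (4 + 20/3) - (-12/7 + 1296 + 5436/7) = 32/3 - 1*14496/7 = 32/3 - 14496/7 = -43264/21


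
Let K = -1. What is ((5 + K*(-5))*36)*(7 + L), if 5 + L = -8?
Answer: -2160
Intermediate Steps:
L = -13 (L = -5 - 8 = -13)
((5 + K*(-5))*36)*(7 + L) = ((5 - 1*(-5))*36)*(7 - 13) = ((5 + 5)*36)*(-6) = (10*36)*(-6) = 360*(-6) = -2160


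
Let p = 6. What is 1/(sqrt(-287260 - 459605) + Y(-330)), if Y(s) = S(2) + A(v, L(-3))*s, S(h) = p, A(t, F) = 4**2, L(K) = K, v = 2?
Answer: -586/3173549 - I*sqrt(82985)/9520647 ≈ -0.00018465 - 3.0258e-5*I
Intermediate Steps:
A(t, F) = 16
S(h) = 6
Y(s) = 6 + 16*s
1/(sqrt(-287260 - 459605) + Y(-330)) = 1/(sqrt(-287260 - 459605) + (6 + 16*(-330))) = 1/(sqrt(-746865) + (6 - 5280)) = 1/(3*I*sqrt(82985) - 5274) = 1/(-5274 + 3*I*sqrt(82985))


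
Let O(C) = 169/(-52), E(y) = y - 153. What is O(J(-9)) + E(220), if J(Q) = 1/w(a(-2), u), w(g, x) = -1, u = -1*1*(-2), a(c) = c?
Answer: 255/4 ≈ 63.750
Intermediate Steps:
E(y) = -153 + y
u = 2 (u = -1*(-2) = 2)
J(Q) = -1 (J(Q) = 1/(-1) = -1)
O(C) = -13/4 (O(C) = 169*(-1/52) = -13/4)
O(J(-9)) + E(220) = -13/4 + (-153 + 220) = -13/4 + 67 = 255/4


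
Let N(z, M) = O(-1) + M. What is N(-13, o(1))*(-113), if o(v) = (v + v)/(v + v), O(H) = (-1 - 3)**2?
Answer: -1921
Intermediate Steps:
O(H) = 16 (O(H) = (-4)**2 = 16)
o(v) = 1 (o(v) = (2*v)/((2*v)) = (2*v)*(1/(2*v)) = 1)
N(z, M) = 16 + M
N(-13, o(1))*(-113) = (16 + 1)*(-113) = 17*(-113) = -1921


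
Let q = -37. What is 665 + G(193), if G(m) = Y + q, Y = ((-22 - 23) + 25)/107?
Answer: 67176/107 ≈ 627.81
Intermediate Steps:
Y = -20/107 (Y = (-45 + 25)*(1/107) = -20*1/107 = -20/107 ≈ -0.18692)
G(m) = -3979/107 (G(m) = -20/107 - 37 = -3979/107)
665 + G(193) = 665 - 3979/107 = 67176/107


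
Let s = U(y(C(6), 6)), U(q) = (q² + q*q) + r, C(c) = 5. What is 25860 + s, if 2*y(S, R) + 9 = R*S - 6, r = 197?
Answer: 52339/2 ≈ 26170.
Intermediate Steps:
y(S, R) = -15/2 + R*S/2 (y(S, R) = -9/2 + (R*S - 6)/2 = -9/2 + (-6 + R*S)/2 = -9/2 + (-3 + R*S/2) = -15/2 + R*S/2)
U(q) = 197 + 2*q² (U(q) = (q² + q*q) + 197 = (q² + q²) + 197 = 2*q² + 197 = 197 + 2*q²)
s = 619/2 (s = 197 + 2*(-15/2 + (½)*6*5)² = 197 + 2*(-15/2 + 15)² = 197 + 2*(15/2)² = 197 + 2*(225/4) = 197 + 225/2 = 619/2 ≈ 309.50)
25860 + s = 25860 + 619/2 = 52339/2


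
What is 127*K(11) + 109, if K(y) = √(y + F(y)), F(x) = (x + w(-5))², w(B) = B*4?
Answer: 109 + 254*√23 ≈ 1327.1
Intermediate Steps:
w(B) = 4*B
F(x) = (-20 + x)² (F(x) = (x + 4*(-5))² = (x - 20)² = (-20 + x)²)
K(y) = √(y + (-20 + y)²)
127*K(11) + 109 = 127*√(11 + (-20 + 11)²) + 109 = 127*√(11 + (-9)²) + 109 = 127*√(11 + 81) + 109 = 127*√92 + 109 = 127*(2*√23) + 109 = 254*√23 + 109 = 109 + 254*√23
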